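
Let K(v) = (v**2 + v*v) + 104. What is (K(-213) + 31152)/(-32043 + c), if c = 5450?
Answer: -121994/26593 ≈ -4.5874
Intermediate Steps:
K(v) = 104 + 2*v**2 (K(v) = (v**2 + v**2) + 104 = 2*v**2 + 104 = 104 + 2*v**2)
(K(-213) + 31152)/(-32043 + c) = ((104 + 2*(-213)**2) + 31152)/(-32043 + 5450) = ((104 + 2*45369) + 31152)/(-26593) = ((104 + 90738) + 31152)*(-1/26593) = (90842 + 31152)*(-1/26593) = 121994*(-1/26593) = -121994/26593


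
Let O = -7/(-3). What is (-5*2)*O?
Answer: -70/3 ≈ -23.333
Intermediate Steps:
O = 7/3 (O = -7*(-⅓) = 7/3 ≈ 2.3333)
(-5*2)*O = -5*2*(7/3) = -10*7/3 = -70/3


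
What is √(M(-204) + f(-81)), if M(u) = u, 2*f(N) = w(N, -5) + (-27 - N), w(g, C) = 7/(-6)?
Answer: I*√6393/6 ≈ 13.326*I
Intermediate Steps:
w(g, C) = -7/6 (w(g, C) = 7*(-⅙) = -7/6)
f(N) = -169/12 - N/2 (f(N) = (-7/6 + (-27 - N))/2 = (-169/6 - N)/2 = -169/12 - N/2)
√(M(-204) + f(-81)) = √(-204 + (-169/12 - ½*(-81))) = √(-204 + (-169/12 + 81/2)) = √(-204 + 317/12) = √(-2131/12) = I*√6393/6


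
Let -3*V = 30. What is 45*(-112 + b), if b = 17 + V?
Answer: -4725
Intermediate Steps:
V = -10 (V = -1/3*30 = -10)
b = 7 (b = 17 - 10 = 7)
45*(-112 + b) = 45*(-112 + 7) = 45*(-105) = -4725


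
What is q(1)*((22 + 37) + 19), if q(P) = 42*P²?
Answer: 3276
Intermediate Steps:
q(1)*((22 + 37) + 19) = (42*1²)*((22 + 37) + 19) = (42*1)*(59 + 19) = 42*78 = 3276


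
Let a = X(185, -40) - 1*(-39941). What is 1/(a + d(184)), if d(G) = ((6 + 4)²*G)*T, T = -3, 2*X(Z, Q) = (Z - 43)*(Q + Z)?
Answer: -1/4964 ≈ -0.00020145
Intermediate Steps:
X(Z, Q) = (-43 + Z)*(Q + Z)/2 (X(Z, Q) = ((Z - 43)*(Q + Z))/2 = ((-43 + Z)*(Q + Z))/2 = (-43 + Z)*(Q + Z)/2)
d(G) = -300*G (d(G) = ((6 + 4)²*G)*(-3) = (10²*G)*(-3) = (100*G)*(-3) = -300*G)
a = 50236 (a = ((½)*185² - 43/2*(-40) - 43/2*185 + (½)*(-40)*185) - 1*(-39941) = ((½)*34225 + 860 - 7955/2 - 3700) + 39941 = (34225/2 + 860 - 7955/2 - 3700) + 39941 = 10295 + 39941 = 50236)
1/(a + d(184)) = 1/(50236 - 300*184) = 1/(50236 - 55200) = 1/(-4964) = -1/4964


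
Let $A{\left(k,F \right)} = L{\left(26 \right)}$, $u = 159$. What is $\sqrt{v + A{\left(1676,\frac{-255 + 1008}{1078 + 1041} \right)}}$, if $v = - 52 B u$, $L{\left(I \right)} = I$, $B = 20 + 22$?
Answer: $i \sqrt{347230} \approx 589.26 i$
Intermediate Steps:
$B = 42$
$A{\left(k,F \right)} = 26$
$v = -347256$ ($v = \left(-52\right) 42 \cdot 159 = \left(-2184\right) 159 = -347256$)
$\sqrt{v + A{\left(1676,\frac{-255 + 1008}{1078 + 1041} \right)}} = \sqrt{-347256 + 26} = \sqrt{-347230} = i \sqrt{347230}$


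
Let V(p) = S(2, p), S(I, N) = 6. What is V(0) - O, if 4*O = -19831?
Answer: 19855/4 ≈ 4963.8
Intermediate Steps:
V(p) = 6
O = -19831/4 (O = (¼)*(-19831) = -19831/4 ≈ -4957.8)
V(0) - O = 6 - 1*(-19831/4) = 6 + 19831/4 = 19855/4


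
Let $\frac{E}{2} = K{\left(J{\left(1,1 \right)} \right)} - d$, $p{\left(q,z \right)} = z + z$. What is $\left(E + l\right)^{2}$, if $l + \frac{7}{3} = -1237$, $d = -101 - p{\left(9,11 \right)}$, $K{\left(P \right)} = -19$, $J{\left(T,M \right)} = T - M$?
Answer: $\frac{9572836}{9} \approx 1.0636 \cdot 10^{6}$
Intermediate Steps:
$p{\left(q,z \right)} = 2 z$
$d = -123$ ($d = -101 - 2 \cdot 11 = -101 - 22 = -123$)
$l = - \frac{3718}{3}$ ($l = - \frac{7}{3} - 1237 = - \frac{3718}{3} \approx -1239.3$)
$E = 208$ ($E = 2 \left(-19 - -123\right) = 2 \left(-19 + 123\right) = 2 \cdot 104 = 208$)
$\left(E + l\right)^{2} = \left(208 - \frac{3718}{3}\right)^{2} = \left(- \frac{3094}{3}\right)^{2} = \frac{9572836}{9}$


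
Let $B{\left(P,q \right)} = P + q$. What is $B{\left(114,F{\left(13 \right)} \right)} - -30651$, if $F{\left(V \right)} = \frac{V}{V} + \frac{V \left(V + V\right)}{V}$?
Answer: $30792$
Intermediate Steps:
$F{\left(V \right)} = 1 + 2 V$ ($F{\left(V \right)} = 1 + \frac{V 2 V}{V} = 1 + \frac{2 V^{2}}{V} = 1 + 2 V$)
$B{\left(114,F{\left(13 \right)} \right)} - -30651 = \left(114 + \left(1 + 2 \cdot 13\right)\right) - -30651 = \left(114 + \left(1 + 26\right)\right) + 30651 = \left(114 + 27\right) + 30651 = 141 + 30651 = 30792$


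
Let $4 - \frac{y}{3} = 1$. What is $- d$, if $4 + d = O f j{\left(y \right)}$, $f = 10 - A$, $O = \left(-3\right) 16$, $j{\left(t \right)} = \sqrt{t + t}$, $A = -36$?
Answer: $4 + 6624 \sqrt{2} \approx 9371.8$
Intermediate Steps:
$y = 9$ ($y = 12 - 3 = 9$)
$j{\left(t \right)} = \sqrt{2} \sqrt{t}$ ($j{\left(t \right)} = \sqrt{2 t} = \sqrt{2} \sqrt{t}$)
$O = -48$
$f = 46$ ($f = 10 - -36 = 10 + 36 = 46$)
$d = -4 - 6624 \sqrt{2}$ ($d = -4 + \left(-48\right) 46 \sqrt{2} \sqrt{9} = -4 - 2208 \sqrt{2} \cdot 3 = -4 - 2208 \cdot 3 \sqrt{2} = -4 - 6624 \sqrt{2} \approx -9371.8$)
$- d = - (-4 - 6624 \sqrt{2}) = 4 + 6624 \sqrt{2}$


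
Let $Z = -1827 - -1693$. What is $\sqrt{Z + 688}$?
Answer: $\sqrt{554} \approx 23.537$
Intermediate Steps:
$Z = -134$ ($Z = -1827 + 1693 = -134$)
$\sqrt{Z + 688} = \sqrt{-134 + 688} = \sqrt{554}$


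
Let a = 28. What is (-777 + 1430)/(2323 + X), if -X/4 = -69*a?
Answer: 653/10051 ≈ 0.064969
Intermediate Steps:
X = 7728 (X = -(-276)*28 = -4*(-1932) = 7728)
(-777 + 1430)/(2323 + X) = (-777 + 1430)/(2323 + 7728) = 653/10051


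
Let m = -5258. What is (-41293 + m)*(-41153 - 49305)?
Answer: 4210910358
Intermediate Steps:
(-41293 + m)*(-41153 - 49305) = (-41293 - 5258)*(-41153 - 49305) = -46551*(-90458) = 4210910358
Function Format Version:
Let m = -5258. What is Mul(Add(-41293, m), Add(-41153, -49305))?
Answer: 4210910358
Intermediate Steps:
Mul(Add(-41293, m), Add(-41153, -49305)) = Mul(Add(-41293, -5258), Add(-41153, -49305)) = Mul(-46551, -90458) = 4210910358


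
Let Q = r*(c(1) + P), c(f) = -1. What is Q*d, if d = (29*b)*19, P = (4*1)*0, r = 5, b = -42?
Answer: 115710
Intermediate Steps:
P = 0 (P = 4*0 = 0)
d = -23142 (d = (29*(-42))*19 = -1218*19 = -23142)
Q = -5 (Q = 5*(-1 + 0) = 5*(-1) = -5)
Q*d = -5*(-23142) = 115710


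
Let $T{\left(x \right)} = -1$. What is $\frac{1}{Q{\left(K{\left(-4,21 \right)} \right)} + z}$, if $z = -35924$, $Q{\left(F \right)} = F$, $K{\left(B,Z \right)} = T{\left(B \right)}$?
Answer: $- \frac{1}{35925} \approx -2.7836 \cdot 10^{-5}$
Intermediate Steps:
$K{\left(B,Z \right)} = -1$
$\frac{1}{Q{\left(K{\left(-4,21 \right)} \right)} + z} = \frac{1}{-1 - 35924} = \frac{1}{-35925} = - \frac{1}{35925}$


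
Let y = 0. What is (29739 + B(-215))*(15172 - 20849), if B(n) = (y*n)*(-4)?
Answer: -168828303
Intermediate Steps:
B(n) = 0 (B(n) = (0*n)*(-4) = 0*(-4) = 0)
(29739 + B(-215))*(15172 - 20849) = (29739 + 0)*(15172 - 20849) = 29739*(-5677) = -168828303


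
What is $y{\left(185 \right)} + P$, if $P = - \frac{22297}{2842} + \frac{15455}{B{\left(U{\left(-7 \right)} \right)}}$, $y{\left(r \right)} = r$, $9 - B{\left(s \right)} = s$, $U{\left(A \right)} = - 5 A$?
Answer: $- \frac{7708203}{18473} \approx -417.27$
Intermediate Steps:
$B{\left(s \right)} = 9 - s$
$P = - \frac{11125708}{18473}$ ($P = - \frac{22297}{2842} + \frac{15455}{9 - \left(-5\right) \left(-7\right)} = \left(-22297\right) \frac{1}{2842} + \frac{15455}{9 - 35} = - \frac{22297}{2842} + \frac{15455}{9 - 35} = - \frac{22297}{2842} + \frac{15455}{-26} = - \frac{22297}{2842} + 15455 \left(- \frac{1}{26}\right) = - \frac{22297}{2842} - \frac{15455}{26} = - \frac{11125708}{18473} \approx -602.27$)
$y{\left(185 \right)} + P = 185 - \frac{11125708}{18473} = - \frac{7708203}{18473}$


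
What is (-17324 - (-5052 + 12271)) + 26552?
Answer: 2009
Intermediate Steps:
(-17324 - (-5052 + 12271)) + 26552 = (-17324 - 1*7219) + 26552 = (-17324 - 7219) + 26552 = -24543 + 26552 = 2009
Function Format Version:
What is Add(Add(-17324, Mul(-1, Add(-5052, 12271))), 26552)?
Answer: 2009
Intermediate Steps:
Add(Add(-17324, Mul(-1, Add(-5052, 12271))), 26552) = Add(Add(-17324, Mul(-1, 7219)), 26552) = Add(Add(-17324, -7219), 26552) = Add(-24543, 26552) = 2009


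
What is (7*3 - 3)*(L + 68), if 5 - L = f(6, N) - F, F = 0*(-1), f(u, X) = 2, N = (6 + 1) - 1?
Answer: 1278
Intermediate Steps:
N = 6 (N = 7 - 1 = 6)
F = 0
L = 3 (L = 5 - (2 - 1*0) = 5 - (2 + 0) = 5 - 1*2 = 5 - 2 = 3)
(7*3 - 3)*(L + 68) = (7*3 - 3)*(3 + 68) = (21 - 3)*71 = 18*71 = 1278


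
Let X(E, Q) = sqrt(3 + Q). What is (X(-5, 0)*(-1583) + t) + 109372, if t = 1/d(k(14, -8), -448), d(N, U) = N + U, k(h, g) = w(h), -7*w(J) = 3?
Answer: 343318701/3139 - 1583*sqrt(3) ≈ 1.0663e+5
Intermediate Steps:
w(J) = -3/7 (w(J) = -1/7*3 = -3/7)
k(h, g) = -3/7
t = -7/3139 (t = 1/(-3/7 - 448) = 1/(-3139/7) = -7/3139 ≈ -0.0022300)
(X(-5, 0)*(-1583) + t) + 109372 = (sqrt(3 + 0)*(-1583) - 7/3139) + 109372 = (sqrt(3)*(-1583) - 7/3139) + 109372 = (-1583*sqrt(3) - 7/3139) + 109372 = (-7/3139 - 1583*sqrt(3)) + 109372 = 343318701/3139 - 1583*sqrt(3)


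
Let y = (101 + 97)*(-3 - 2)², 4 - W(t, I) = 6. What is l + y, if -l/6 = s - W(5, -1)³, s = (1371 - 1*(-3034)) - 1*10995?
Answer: 44442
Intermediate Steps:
W(t, I) = -2 (W(t, I) = 4 - 1*6 = 4 - 6 = -2)
s = -6590 (s = (1371 + 3034) - 10995 = 4405 - 10995 = -6590)
l = 39492 (l = -6*(-6590 - 1*(-2)³) = -6*(-6590 - 1*(-8)) = -6*(-6590 + 8) = -6*(-6582) = 39492)
y = 4950 (y = 198*(-5)² = 198*25 = 4950)
l + y = 39492 + 4950 = 44442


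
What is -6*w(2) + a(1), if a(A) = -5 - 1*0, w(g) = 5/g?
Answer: -20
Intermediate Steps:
a(A) = -5 (a(A) = -5 + 0 = -5)
-6*w(2) + a(1) = -30/2 - 5 = -6*5/2 - 5 = -15 - 5 = -20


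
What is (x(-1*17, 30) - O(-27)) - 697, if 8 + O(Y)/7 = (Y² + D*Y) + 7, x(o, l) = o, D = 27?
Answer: -707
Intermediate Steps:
O(Y) = -7 + 7*Y² + 189*Y (O(Y) = -56 + 7*((Y² + 27*Y) + 7) = -56 + 7*(7 + Y² + 27*Y) = -56 + (49 + 7*Y² + 189*Y) = -7 + 7*Y² + 189*Y)
(x(-1*17, 30) - O(-27)) - 697 = (-1*17 - (-7 + 7*(-27)² + 189*(-27))) - 697 = (-17 - (-7 + 7*729 - 5103)) - 697 = (-17 - (-7 + 5103 - 5103)) - 697 = (-17 - 1*(-7)) - 697 = (-17 + 7) - 697 = -10 - 697 = -707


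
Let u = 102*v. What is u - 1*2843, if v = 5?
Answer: -2333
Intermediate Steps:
u = 510 (u = 102*5 = 510)
u - 1*2843 = 510 - 1*2843 = 510 - 2843 = -2333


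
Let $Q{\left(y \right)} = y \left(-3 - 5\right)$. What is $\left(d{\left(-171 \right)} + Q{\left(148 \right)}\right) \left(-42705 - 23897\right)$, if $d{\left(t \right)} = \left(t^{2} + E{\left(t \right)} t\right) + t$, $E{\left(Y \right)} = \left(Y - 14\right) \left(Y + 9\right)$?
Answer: $339469328368$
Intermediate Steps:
$E{\left(Y \right)} = \left(-14 + Y\right) \left(9 + Y\right)$
$Q{\left(y \right)} = - 8 y$ ($Q{\left(y \right)} = y \left(-8\right) = - 8 y$)
$d{\left(t \right)} = t + t^{2} + t \left(-126 + t^{2} - 5 t\right)$ ($d{\left(t \right)} = \left(t^{2} + \left(-126 + t^{2} - 5 t\right) t\right) + t = \left(t^{2} + t \left(-126 + t^{2} - 5 t\right)\right) + t = t + t^{2} + t \left(-126 + t^{2} - 5 t\right)$)
$\left(d{\left(-171 \right)} + Q{\left(148 \right)}\right) \left(-42705 - 23897\right) = \left(- 171 \left(-125 + \left(-171\right)^{2} - -684\right) - 1184\right) \left(-42705 - 23897\right) = \left(- 171 \left(-125 + 29241 + 684\right) - 1184\right) \left(-66602\right) = \left(\left(-171\right) 29800 - 1184\right) \left(-66602\right) = \left(-5095800 - 1184\right) \left(-66602\right) = \left(-5096984\right) \left(-66602\right) = 339469328368$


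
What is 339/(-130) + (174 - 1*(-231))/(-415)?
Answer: -38667/10790 ≈ -3.5836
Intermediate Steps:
339/(-130) + (174 - 1*(-231))/(-415) = 339*(-1/130) + (174 + 231)*(-1/415) = -339/130 + 405*(-1/415) = -339/130 - 81/83 = -38667/10790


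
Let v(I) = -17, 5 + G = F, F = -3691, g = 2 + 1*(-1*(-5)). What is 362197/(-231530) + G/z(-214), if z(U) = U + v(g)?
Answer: 3342283/231530 ≈ 14.436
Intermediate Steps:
g = 7 (g = 2 + 1*5 = 2 + 5 = 7)
G = -3696 (G = -5 - 3691 = -3696)
z(U) = -17 + U (z(U) = U - 17 = -17 + U)
362197/(-231530) + G/z(-214) = 362197/(-231530) - 3696/(-17 - 214) = 362197*(-1/231530) - 3696/(-231) = -362197/231530 - 3696*(-1/231) = -362197/231530 + 16 = 3342283/231530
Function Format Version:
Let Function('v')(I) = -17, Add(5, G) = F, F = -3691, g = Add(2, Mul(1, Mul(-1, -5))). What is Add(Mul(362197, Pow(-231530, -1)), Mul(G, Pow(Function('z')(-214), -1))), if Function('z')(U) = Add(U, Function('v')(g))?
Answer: Rational(3342283, 231530) ≈ 14.436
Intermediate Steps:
g = 7 (g = Add(2, Mul(1, 5)) = Add(2, 5) = 7)
G = -3696 (G = Add(-5, -3691) = -3696)
Function('z')(U) = Add(-17, U) (Function('z')(U) = Add(U, -17) = Add(-17, U))
Add(Mul(362197, Pow(-231530, -1)), Mul(G, Pow(Function('z')(-214), -1))) = Add(Mul(362197, Pow(-231530, -1)), Mul(-3696, Pow(Add(-17, -214), -1))) = Add(Mul(362197, Rational(-1, 231530)), Mul(-3696, Pow(-231, -1))) = Add(Rational(-362197, 231530), Mul(-3696, Rational(-1, 231))) = Add(Rational(-362197, 231530), 16) = Rational(3342283, 231530)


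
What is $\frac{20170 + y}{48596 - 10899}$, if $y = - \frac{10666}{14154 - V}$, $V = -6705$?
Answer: $\frac{420715364}{786321723} \approx 0.53504$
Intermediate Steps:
$y = - \frac{10666}{20859}$ ($y = - \frac{10666}{14154 - -6705} = - \frac{10666}{14154 + 6705} = - \frac{10666}{20859} \approx -0.51134$)
$\frac{20170 + y}{48596 - 10899} = \frac{20170 - \frac{10666}{20859}}{48596 - 10899} = \frac{420715364}{20859 \cdot 37697} = \frac{420715364}{20859} \cdot \frac{1}{37697} = \frac{420715364}{786321723}$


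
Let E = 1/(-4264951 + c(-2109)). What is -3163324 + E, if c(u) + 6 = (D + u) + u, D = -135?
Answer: -13505210786441/4269310 ≈ -3.1633e+6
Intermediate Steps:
c(u) = -141 + 2*u (c(u) = -6 + ((-135 + u) + u) = -6 + (-135 + 2*u) = -141 + 2*u)
E = -1/4269310 (E = 1/(-4264951 + (-141 + 2*(-2109))) = 1/(-4264951 + (-141 - 4218)) = 1/(-4264951 - 4359) = 1/(-4269310) = -1/4269310 ≈ -2.3423e-7)
-3163324 + E = -3163324 - 1/4269310 = -13505210786441/4269310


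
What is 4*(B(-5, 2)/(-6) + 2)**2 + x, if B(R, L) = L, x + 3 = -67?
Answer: -530/9 ≈ -58.889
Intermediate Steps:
x = -70 (x = -3 - 67 = -70)
4*(B(-5, 2)/(-6) + 2)**2 + x = 4*(2/(-6) + 2)**2 - 70 = 4*(2*(-1/6) + 2)**2 - 70 = 4*(-1/3 + 2)**2 - 70 = 4*(5/3)**2 - 70 = 4*(25/9) - 70 = 100/9 - 70 = -530/9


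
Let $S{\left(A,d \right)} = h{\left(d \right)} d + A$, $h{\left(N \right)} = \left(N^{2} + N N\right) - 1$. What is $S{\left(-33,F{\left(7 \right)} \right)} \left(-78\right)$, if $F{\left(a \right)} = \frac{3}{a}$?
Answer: $\frac{890136}{343} \approx 2595.1$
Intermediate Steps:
$h{\left(N \right)} = -1 + 2 N^{2}$ ($h{\left(N \right)} = \left(N^{2} + N^{2}\right) - 1 = 2 N^{2} - 1 = -1 + 2 N^{2}$)
$S{\left(A,d \right)} = A + d \left(-1 + 2 d^{2}\right)$ ($S{\left(A,d \right)} = \left(-1 + 2 d^{2}\right) d + A = d \left(-1 + 2 d^{2}\right) + A = A + d \left(-1 + 2 d^{2}\right)$)
$S{\left(-33,F{\left(7 \right)} \right)} \left(-78\right) = \left(-33 - \frac{3}{7} + 2 \left(\frac{3}{7}\right)^{3}\right) \left(-78\right) = \left(-33 - \frac{3}{7} + 2 \cdot \frac{27}{343}\right) \left(-78\right) = \left(-33 - \frac{3}{7} + \frac{54}{343}\right) \left(-78\right) = \left(- \frac{11412}{343}\right) \left(-78\right) = \frac{890136}{343}$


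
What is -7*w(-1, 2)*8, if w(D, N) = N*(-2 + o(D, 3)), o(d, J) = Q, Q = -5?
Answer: 784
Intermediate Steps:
o(d, J) = -5
w(D, N) = -7*N (w(D, N) = N*(-2 - 5) = N*(-7) = -7*N)
-7*w(-1, 2)*8 = -(-49)*2*8 = -7*(-14)*8 = 98*8 = 784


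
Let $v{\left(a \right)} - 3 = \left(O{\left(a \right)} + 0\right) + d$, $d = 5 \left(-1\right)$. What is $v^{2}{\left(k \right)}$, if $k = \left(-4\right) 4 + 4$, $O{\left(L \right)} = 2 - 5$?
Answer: $25$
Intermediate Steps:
$O{\left(L \right)} = -3$
$d = -5$
$k = -12$ ($k = -16 + 4 = -12$)
$v{\left(a \right)} = -5$ ($v{\left(a \right)} = 3 + \left(\left(-3 + 0\right) - 5\right) = 3 - 8 = -5$)
$v^{2}{\left(k \right)} = \left(-5\right)^{2} = 25$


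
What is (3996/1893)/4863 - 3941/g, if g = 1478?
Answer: -4030399559/1511773778 ≈ -2.6660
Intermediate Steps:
(3996/1893)/4863 - 3941/g = (3996/1893)/4863 - 3941/1478 = (3996*(1/1893))*(1/4863) - 3941*1/1478 = (1332/631)*(1/4863) - 3941/1478 = 444/1022851 - 3941/1478 = -4030399559/1511773778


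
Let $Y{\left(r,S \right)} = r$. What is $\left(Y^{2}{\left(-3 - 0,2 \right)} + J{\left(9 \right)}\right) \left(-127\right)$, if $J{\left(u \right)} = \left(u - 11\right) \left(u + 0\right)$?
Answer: $1143$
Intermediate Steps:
$J{\left(u \right)} = u \left(-11 + u\right)$ ($J{\left(u \right)} = \left(-11 + u\right) u = u \left(-11 + u\right)$)
$\left(Y^{2}{\left(-3 - 0,2 \right)} + J{\left(9 \right)}\right) \left(-127\right) = \left(\left(-3 - 0\right)^{2} + 9 \left(-11 + 9\right)\right) \left(-127\right) = \left(\left(-3 + 0\right)^{2} + 9 \left(-2\right)\right) \left(-127\right) = \left(\left(-3\right)^{2} - 18\right) \left(-127\right) = \left(9 - 18\right) \left(-127\right) = \left(-9\right) \left(-127\right) = 1143$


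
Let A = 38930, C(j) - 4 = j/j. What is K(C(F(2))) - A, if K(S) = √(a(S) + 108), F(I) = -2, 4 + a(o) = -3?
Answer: -38930 + √101 ≈ -38920.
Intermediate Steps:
a(o) = -7 (a(o) = -4 - 3 = -7)
C(j) = 5 (C(j) = 4 + j/j = 4 + 1 = 5)
K(S) = √101 (K(S) = √(-7 + 108) = √101)
K(C(F(2))) - A = √101 - 1*38930 = √101 - 38930 = -38930 + √101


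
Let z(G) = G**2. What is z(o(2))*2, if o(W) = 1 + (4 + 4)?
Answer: 162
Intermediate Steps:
o(W) = 9 (o(W) = 1 + 8 = 9)
z(o(2))*2 = 9**2*2 = 81*2 = 162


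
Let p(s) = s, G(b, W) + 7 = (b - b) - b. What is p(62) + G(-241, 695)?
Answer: 296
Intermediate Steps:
G(b, W) = -7 - b (G(b, W) = -7 + ((b - b) - b) = -7 + (0 - b) = -7 - b)
p(62) + G(-241, 695) = 62 + (-7 - 1*(-241)) = 62 + (-7 + 241) = 62 + 234 = 296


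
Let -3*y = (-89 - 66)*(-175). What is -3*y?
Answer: 27125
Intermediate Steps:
y = -27125/3 (y = -(-89 - 66)*(-175)/3 = -(-155)*(-175)/3 = -⅓*27125 = -27125/3 ≈ -9041.7)
-3*y = -3*(-27125/3) = 27125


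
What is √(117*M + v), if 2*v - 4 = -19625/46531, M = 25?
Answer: √25347562073638/93062 ≈ 54.100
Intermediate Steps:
v = 166499/93062 (v = 2 + (-19625/46531)/2 = 2 + (-19625*1/46531)/2 = 2 + (½)*(-19625/46531) = 2 - 19625/93062 = 166499/93062 ≈ 1.7891)
√(117*M + v) = √(117*25 + 166499/93062) = √(2925 + 166499/93062) = √(272372849/93062) = √25347562073638/93062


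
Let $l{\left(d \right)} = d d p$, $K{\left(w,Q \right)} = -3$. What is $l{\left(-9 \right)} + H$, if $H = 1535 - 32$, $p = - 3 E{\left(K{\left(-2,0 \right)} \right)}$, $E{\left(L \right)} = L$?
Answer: $2232$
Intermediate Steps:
$p = 9$ ($p = \left(-3\right) \left(-3\right) = 9$)
$l{\left(d \right)} = 9 d^{2}$ ($l{\left(d \right)} = d d 9 = d^{2} \cdot 9 = 9 d^{2}$)
$H = 1503$
$l{\left(-9 \right)} + H = 9 \left(-9\right)^{2} + 1503 = 9 \cdot 81 + 1503 = 729 + 1503 = 2232$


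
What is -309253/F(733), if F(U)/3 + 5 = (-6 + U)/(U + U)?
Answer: 453364898/19809 ≈ 22887.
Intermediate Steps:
F(U) = -15 + 3*(-6 + U)/(2*U) (F(U) = -15 + 3*((-6 + U)/(U + U)) = -15 + 3*((-6 + U)/((2*U))) = -15 + 3*((-6 + U)*(1/(2*U))) = -15 + 3*((-6 + U)/(2*U)) = -15 + 3*(-6 + U)/(2*U))
-309253/F(733) = -309253/(-27/2 - 9/733) = -309253/(-19809/1466) = -309253*(-1466/19809) = 453364898/19809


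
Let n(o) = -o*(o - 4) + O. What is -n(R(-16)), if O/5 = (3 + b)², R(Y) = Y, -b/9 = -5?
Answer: -11200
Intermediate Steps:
b = 45 (b = -9*(-5) = 45)
O = 11520 (O = 5*(3 + 45)² = 5*48² = 5*2304 = 11520)
n(o) = 11520 - o*(-4 + o) (n(o) = -o*(o - 4) + 11520 = -o*(-4 + o) + 11520 = 11520 - o*(-4 + o))
-n(R(-16)) = -(11520 - 1*(-16)² + 4*(-16)) = -(11520 - 1*256 - 64) = -(11520 - 256 - 64) = -1*11200 = -11200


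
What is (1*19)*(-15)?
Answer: -285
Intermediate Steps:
(1*19)*(-15) = 19*(-15) = -285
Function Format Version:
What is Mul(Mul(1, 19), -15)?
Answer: -285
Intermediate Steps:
Mul(Mul(1, 19), -15) = Mul(19, -15) = -285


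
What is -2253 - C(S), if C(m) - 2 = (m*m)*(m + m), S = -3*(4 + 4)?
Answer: 25393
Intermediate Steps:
S = -24 (S = -3*8 = -24)
C(m) = 2 + 2*m³ (C(m) = 2 + (m*m)*(m + m) = 2 + m²*(2*m) = 2 + 2*m³)
-2253 - C(S) = -2253 - (2 + 2*(-24)³) = -2253 - (2 + 2*(-13824)) = -2253 - (2 - 27648) = -2253 - 1*(-27646) = -2253 + 27646 = 25393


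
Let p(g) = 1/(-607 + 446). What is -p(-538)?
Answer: 1/161 ≈ 0.0062112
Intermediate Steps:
p(g) = -1/161 (p(g) = 1/(-161) = -1/161)
-p(-538) = -1*(-1/161) = 1/161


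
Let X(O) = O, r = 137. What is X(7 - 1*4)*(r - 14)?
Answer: 369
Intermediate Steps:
X(7 - 1*4)*(r - 14) = (7 - 1*4)*(137 - 14) = (7 - 4)*123 = 3*123 = 369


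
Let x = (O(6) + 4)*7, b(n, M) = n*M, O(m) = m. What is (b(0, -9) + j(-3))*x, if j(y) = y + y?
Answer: -420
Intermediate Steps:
b(n, M) = M*n
j(y) = 2*y
x = 70 (x = (6 + 4)*7 = 10*7 = 70)
(b(0, -9) + j(-3))*x = (-9*0 + 2*(-3))*70 = (0 - 6)*70 = -6*70 = -420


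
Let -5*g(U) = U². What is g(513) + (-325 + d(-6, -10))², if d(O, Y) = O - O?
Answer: 264956/5 ≈ 52991.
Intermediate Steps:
d(O, Y) = 0
g(U) = -U²/5
g(513) + (-325 + d(-6, -10))² = -⅕*513² + (-325 + 0)² = -⅕*263169 + (-325)² = -263169/5 + 105625 = 264956/5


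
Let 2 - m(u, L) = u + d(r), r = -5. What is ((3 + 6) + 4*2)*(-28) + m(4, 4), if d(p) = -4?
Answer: -474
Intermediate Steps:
m(u, L) = 6 - u (m(u, L) = 2 - (u - 4) = 2 - (-4 + u) = 2 + (4 - u) = 6 - u)
((3 + 6) + 4*2)*(-28) + m(4, 4) = ((3 + 6) + 4*2)*(-28) + (6 - 1*4) = (9 + 8)*(-28) + (6 - 4) = 17*(-28) + 2 = -476 + 2 = -474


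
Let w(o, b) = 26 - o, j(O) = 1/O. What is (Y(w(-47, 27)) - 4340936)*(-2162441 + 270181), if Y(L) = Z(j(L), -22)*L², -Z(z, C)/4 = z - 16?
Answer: 7569365468720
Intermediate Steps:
Z(z, C) = 64 - 4*z (Z(z, C) = -4*(z - 16) = -4*(-16 + z) = 64 - 4*z)
Y(L) = L²*(64 - 4/L) (Y(L) = (64 - 4/L)*L² = L²*(64 - 4/L))
(Y(w(-47, 27)) - 4340936)*(-2162441 + 270181) = (4*(26 - 1*(-47))*(-1 + 16*(26 - 1*(-47))) - 4340936)*(-2162441 + 270181) = (4*(26 + 47)*(-1 + 16*(26 + 47)) - 4340936)*(-1892260) = (4*73*(-1 + 16*73) - 4340936)*(-1892260) = (4*73*(-1 + 1168) - 4340936)*(-1892260) = (4*73*1167 - 4340936)*(-1892260) = (340764 - 4340936)*(-1892260) = -4000172*(-1892260) = 7569365468720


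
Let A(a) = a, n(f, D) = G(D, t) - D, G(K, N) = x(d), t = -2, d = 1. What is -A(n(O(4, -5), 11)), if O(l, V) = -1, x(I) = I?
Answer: 10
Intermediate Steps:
G(K, N) = 1
n(f, D) = 1 - D
-A(n(O(4, -5), 11)) = -(1 - 1*11) = -(1 - 11) = -1*(-10) = 10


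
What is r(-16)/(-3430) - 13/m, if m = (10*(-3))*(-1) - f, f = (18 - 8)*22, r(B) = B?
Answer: 4763/65170 ≈ 0.073086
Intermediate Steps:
f = 220 (f = 10*22 = 220)
m = -190 (m = (10*(-3))*(-1) - 1*220 = -30*(-1) - 220 = 30 - 220 = -190)
r(-16)/(-3430) - 13/m = -16/(-3430) - 13/(-190) = -16*(-1/3430) - 13*(-1/190) = 8/1715 + 13/190 = 4763/65170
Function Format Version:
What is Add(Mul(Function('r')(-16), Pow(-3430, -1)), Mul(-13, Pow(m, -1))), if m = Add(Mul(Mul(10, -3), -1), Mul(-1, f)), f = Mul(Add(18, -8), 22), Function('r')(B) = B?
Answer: Rational(4763, 65170) ≈ 0.073086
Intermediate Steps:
f = 220 (f = Mul(10, 22) = 220)
m = -190 (m = Add(Mul(Mul(10, -3), -1), Mul(-1, 220)) = Add(Mul(-30, -1), -220) = Add(30, -220) = -190)
Add(Mul(Function('r')(-16), Pow(-3430, -1)), Mul(-13, Pow(m, -1))) = Add(Mul(-16, Pow(-3430, -1)), Mul(-13, Pow(-190, -1))) = Add(Mul(-16, Rational(-1, 3430)), Mul(-13, Rational(-1, 190))) = Add(Rational(8, 1715), Rational(13, 190)) = Rational(4763, 65170)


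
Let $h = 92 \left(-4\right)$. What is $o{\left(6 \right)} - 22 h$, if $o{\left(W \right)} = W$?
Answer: $8102$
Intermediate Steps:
$h = -368$
$o{\left(6 \right)} - 22 h = 6 - -8096 = 6 + 8096 = 8102$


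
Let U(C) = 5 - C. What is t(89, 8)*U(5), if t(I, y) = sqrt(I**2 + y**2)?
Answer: 0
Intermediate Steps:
t(89, 8)*U(5) = sqrt(89**2 + 8**2)*(5 - 1*5) = sqrt(7921 + 64)*(5 - 5) = sqrt(7985)*0 = 0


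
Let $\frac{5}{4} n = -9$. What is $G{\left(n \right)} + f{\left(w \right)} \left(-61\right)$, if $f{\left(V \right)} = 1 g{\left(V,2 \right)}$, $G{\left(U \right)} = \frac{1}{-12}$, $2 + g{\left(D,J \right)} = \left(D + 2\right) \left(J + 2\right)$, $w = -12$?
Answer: $\frac{30743}{12} \approx 2561.9$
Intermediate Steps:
$n = - \frac{36}{5}$ ($n = \frac{4}{5} \left(-9\right) = - \frac{36}{5} \approx -7.2$)
$g{\left(D,J \right)} = -2 + \left(2 + D\right) \left(2 + J\right)$ ($g{\left(D,J \right)} = -2 + \left(D + 2\right) \left(J + 2\right) = -2 + \left(2 + D\right) \left(2 + J\right)$)
$G{\left(U \right)} = - \frac{1}{12}$
$f{\left(V \right)} = 6 + 4 V$ ($f{\left(V \right)} = 1 \left(2 + 2 V + 2 \cdot 2 + V 2\right) = 1 \left(2 + 2 V + 4 + 2 V\right) = 1 \left(6 + 4 V\right) = 6 + 4 V$)
$G{\left(n \right)} + f{\left(w \right)} \left(-61\right) = - \frac{1}{12} + \left(6 + 4 \left(-12\right)\right) \left(-61\right) = - \frac{1}{12} + \left(6 - 48\right) \left(-61\right) = - \frac{1}{12} - -2562 = - \frac{1}{12} + 2562 = \frac{30743}{12}$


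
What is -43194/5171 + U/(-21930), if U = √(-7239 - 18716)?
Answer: -43194/5171 - I*√25955/21930 ≈ -8.3531 - 0.0073464*I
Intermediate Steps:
U = I*√25955 (U = √(-25955) = I*√25955 ≈ 161.11*I)
-43194/5171 + U/(-21930) = -43194/5171 + (I*√25955)/(-21930) = -43194*1/5171 + (I*√25955)*(-1/21930) = -43194/5171 - I*√25955/21930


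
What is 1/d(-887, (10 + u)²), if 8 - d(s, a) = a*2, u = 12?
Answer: -1/960 ≈ -0.0010417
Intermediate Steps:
d(s, a) = 8 - 2*a (d(s, a) = 8 - a*2 = 8 - 2*a)
1/d(-887, (10 + u)²) = 1/(8 - 2*(10 + 12)²) = 1/(8 - 2*22²) = 1/(8 - 2*484) = 1/(8 - 968) = 1/(-960) = -1/960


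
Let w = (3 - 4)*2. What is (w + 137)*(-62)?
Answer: -8370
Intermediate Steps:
w = -2 (w = -1*2 = -2)
(w + 137)*(-62) = (-2 + 137)*(-62) = 135*(-62) = -8370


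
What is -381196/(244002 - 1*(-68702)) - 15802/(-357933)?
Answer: -32875319815/27981770208 ≈ -1.1749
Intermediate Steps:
-381196/(244002 - 1*(-68702)) - 15802/(-357933) = -381196/(244002 + 68702) - 15802*(-1/357933) = -381196/312704 + 15802/357933 = -381196*1/312704 + 15802/357933 = -95299/78176 + 15802/357933 = -32875319815/27981770208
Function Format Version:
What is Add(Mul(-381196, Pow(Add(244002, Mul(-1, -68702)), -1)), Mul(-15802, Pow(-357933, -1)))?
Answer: Rational(-32875319815, 27981770208) ≈ -1.1749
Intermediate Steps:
Add(Mul(-381196, Pow(Add(244002, Mul(-1, -68702)), -1)), Mul(-15802, Pow(-357933, -1))) = Add(Mul(-381196, Pow(Add(244002, 68702), -1)), Mul(-15802, Rational(-1, 357933))) = Add(Mul(-381196, Pow(312704, -1)), Rational(15802, 357933)) = Add(Mul(-381196, Rational(1, 312704)), Rational(15802, 357933)) = Add(Rational(-95299, 78176), Rational(15802, 357933)) = Rational(-32875319815, 27981770208)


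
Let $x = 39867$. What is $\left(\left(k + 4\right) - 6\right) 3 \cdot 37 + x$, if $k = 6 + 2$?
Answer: $40533$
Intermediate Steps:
$k = 8$
$\left(\left(k + 4\right) - 6\right) 3 \cdot 37 + x = \left(\left(8 + 4\right) - 6\right) 3 \cdot 37 + 39867 = \left(12 - 6\right) 3 \cdot 37 + 39867 = 6 \cdot 3 \cdot 37 + 39867 = 18 \cdot 37 + 39867 = 666 + 39867 = 40533$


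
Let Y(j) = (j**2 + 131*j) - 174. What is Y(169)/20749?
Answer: 50526/20749 ≈ 2.4351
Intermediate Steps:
Y(j) = -174 + j**2 + 131*j
Y(169)/20749 = (-174 + 169**2 + 131*169)/20749 = (-174 + 28561 + 22139)*(1/20749) = 50526*(1/20749) = 50526/20749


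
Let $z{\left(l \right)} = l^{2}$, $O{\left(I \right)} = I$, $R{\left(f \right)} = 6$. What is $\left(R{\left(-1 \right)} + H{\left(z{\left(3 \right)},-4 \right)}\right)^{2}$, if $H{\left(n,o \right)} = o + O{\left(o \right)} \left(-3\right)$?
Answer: $196$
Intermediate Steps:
$H{\left(n,o \right)} = - 2 o$ ($H{\left(n,o \right)} = o + o \left(-3\right) = o - 3 o = - 2 o$)
$\left(R{\left(-1 \right)} + H{\left(z{\left(3 \right)},-4 \right)}\right)^{2} = \left(6 - -8\right)^{2} = \left(6 + 8\right)^{2} = 14^{2} = 196$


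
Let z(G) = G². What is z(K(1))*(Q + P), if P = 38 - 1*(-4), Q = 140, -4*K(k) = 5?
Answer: 2275/8 ≈ 284.38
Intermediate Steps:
K(k) = -5/4 (K(k) = -¼*5 = -5/4)
P = 42 (P = 38 + 4 = 42)
z(K(1))*(Q + P) = (-5/4)²*(140 + 42) = (25/16)*182 = 2275/8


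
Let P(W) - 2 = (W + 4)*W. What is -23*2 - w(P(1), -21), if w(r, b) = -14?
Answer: -32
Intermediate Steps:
P(W) = 2 + W*(4 + W) (P(W) = 2 + (W + 4)*W = 2 + (4 + W)*W = 2 + W*(4 + W))
-23*2 - w(P(1), -21) = -23*2 - 1*(-14) = -46 + 14 = -32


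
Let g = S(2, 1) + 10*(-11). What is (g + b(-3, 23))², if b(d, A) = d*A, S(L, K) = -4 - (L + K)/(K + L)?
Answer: 33856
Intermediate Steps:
S(L, K) = -5 (S(L, K) = -4 - (K + L)/(K + L) = -4 - 1*1 = -4 - 1 = -5)
b(d, A) = A*d
g = -115 (g = -5 + 10*(-11) = -5 - 110 = -115)
(g + b(-3, 23))² = (-115 + 23*(-3))² = (-115 - 69)² = (-184)² = 33856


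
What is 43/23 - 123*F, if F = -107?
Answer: 302746/23 ≈ 13163.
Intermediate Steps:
43/23 - 123*F = 43/23 - 123*(-107) = 43*(1/23) + 13161 = 43/23 + 13161 = 302746/23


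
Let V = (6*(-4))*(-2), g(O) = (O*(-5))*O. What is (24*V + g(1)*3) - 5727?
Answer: -4590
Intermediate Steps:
g(O) = -5*O² (g(O) = (-5*O)*O = -5*O²)
V = 48 (V = -24*(-2) = 48)
(24*V + g(1)*3) - 5727 = (24*48 - 5*1²*3) - 5727 = (1152 - 5*1*3) - 5727 = (1152 - 5*3) - 5727 = (1152 - 15) - 5727 = 1137 - 5727 = -4590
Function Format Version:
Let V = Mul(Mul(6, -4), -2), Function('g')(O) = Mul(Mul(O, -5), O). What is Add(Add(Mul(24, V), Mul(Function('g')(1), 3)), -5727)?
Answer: -4590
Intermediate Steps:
Function('g')(O) = Mul(-5, Pow(O, 2)) (Function('g')(O) = Mul(Mul(-5, O), O) = Mul(-5, Pow(O, 2)))
V = 48 (V = Mul(-24, -2) = 48)
Add(Add(Mul(24, V), Mul(Function('g')(1), 3)), -5727) = Add(Add(Mul(24, 48), Mul(Mul(-5, Pow(1, 2)), 3)), -5727) = Add(Add(1152, Mul(Mul(-5, 1), 3)), -5727) = Add(Add(1152, Mul(-5, 3)), -5727) = Add(Add(1152, -15), -5727) = Add(1137, -5727) = -4590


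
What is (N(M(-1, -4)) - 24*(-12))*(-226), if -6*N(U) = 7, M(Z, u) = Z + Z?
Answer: -194473/3 ≈ -64824.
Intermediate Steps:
M(Z, u) = 2*Z
N(U) = -7/6 (N(U) = -⅙*7 = -7/6)
(N(M(-1, -4)) - 24*(-12))*(-226) = (-7/6 - 24*(-12))*(-226) = (-7/6 + 288)*(-226) = (1721/6)*(-226) = -194473/3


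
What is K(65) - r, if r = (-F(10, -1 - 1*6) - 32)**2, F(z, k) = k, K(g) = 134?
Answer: -491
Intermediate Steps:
r = 625 (r = (-(-1 - 1*6) - 32)**2 = (-(-1 - 6) - 32)**2 = (-1*(-7) - 32)**2 = (7 - 32)**2 = (-25)**2 = 625)
K(65) - r = 134 - 1*625 = 134 - 625 = -491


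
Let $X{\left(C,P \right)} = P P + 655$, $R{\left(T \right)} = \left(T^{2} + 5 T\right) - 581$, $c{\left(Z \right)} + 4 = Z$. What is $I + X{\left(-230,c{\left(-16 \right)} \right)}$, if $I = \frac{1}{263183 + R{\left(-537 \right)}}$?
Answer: $\frac{578441731}{548286} \approx 1055.0$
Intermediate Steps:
$c{\left(Z \right)} = -4 + Z$
$R{\left(T \right)} = -581 + T^{2} + 5 T$
$X{\left(C,P \right)} = 655 + P^{2}$ ($X{\left(C,P \right)} = P^{2} + 655 = 655 + P^{2}$)
$I = \frac{1}{548286}$ ($I = \frac{1}{263183 + \left(-581 + \left(-537\right)^{2} + 5 \left(-537\right)\right)} = \frac{1}{263183 - -285103} = \frac{1}{263183 + 285103} = \frac{1}{548286} \approx 1.8239 \cdot 10^{-6}$)
$I + X{\left(-230,c{\left(-16 \right)} \right)} = \frac{1}{548286} + \left(655 + \left(-4 - 16\right)^{2}\right) = \frac{1}{548286} + \left(655 + \left(-20\right)^{2}\right) = \frac{1}{548286} + \left(655 + 400\right) = \frac{1}{548286} + 1055 = \frac{578441731}{548286}$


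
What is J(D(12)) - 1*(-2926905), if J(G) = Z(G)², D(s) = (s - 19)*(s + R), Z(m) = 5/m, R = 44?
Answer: 449759929945/153664 ≈ 2.9269e+6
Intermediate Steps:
D(s) = (-19 + s)*(44 + s) (D(s) = (s - 19)*(s + 44) = (-19 + s)*(44 + s))
J(G) = 25/G² (J(G) = (5/G)² = 25/G²)
J(D(12)) - 1*(-2926905) = 25/(-836 + 12² + 25*12)² - 1*(-2926905) = 25/(-836 + 144 + 300)² + 2926905 = 25/(-392)² + 2926905 = 25*(1/153664) + 2926905 = 25/153664 + 2926905 = 449759929945/153664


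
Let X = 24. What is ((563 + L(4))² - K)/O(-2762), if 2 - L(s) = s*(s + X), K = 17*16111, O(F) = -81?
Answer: 68678/81 ≈ 847.88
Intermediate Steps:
K = 273887
L(s) = 2 - s*(24 + s) (L(s) = 2 - s*(s + 24) = 2 - s*(24 + s))
((563 + L(4))² - K)/O(-2762) = ((563 + (2 - 1*4² - 24*4))² - 1*273887)/(-81) = ((563 + (2 - 1*16 - 96))² - 273887)*(-1/81) = ((563 + (2 - 16 - 96))² - 273887)*(-1/81) = ((563 - 110)² - 273887)*(-1/81) = (453² - 273887)*(-1/81) = (205209 - 273887)*(-1/81) = -68678*(-1/81) = 68678/81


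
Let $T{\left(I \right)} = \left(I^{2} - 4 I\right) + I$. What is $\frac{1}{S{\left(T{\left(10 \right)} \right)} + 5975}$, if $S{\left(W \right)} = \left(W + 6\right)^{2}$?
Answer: $\frac{1}{11751} \approx 8.5099 \cdot 10^{-5}$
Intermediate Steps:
$T{\left(I \right)} = I^{2} - 3 I$
$S{\left(W \right)} = \left(6 + W\right)^{2}$
$\frac{1}{S{\left(T{\left(10 \right)} \right)} + 5975} = \frac{1}{\left(6 + 10 \left(-3 + 10\right)\right)^{2} + 5975} = \frac{1}{\left(6 + 10 \cdot 7\right)^{2} + 5975} = \frac{1}{\left(6 + 70\right)^{2} + 5975} = \frac{1}{76^{2} + 5975} = \frac{1}{5776 + 5975} = \frac{1}{11751}$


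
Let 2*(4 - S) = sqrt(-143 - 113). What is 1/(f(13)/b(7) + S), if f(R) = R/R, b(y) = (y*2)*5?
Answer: 19670/392561 + 39200*I/392561 ≈ 0.050107 + 0.099857*I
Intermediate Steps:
b(y) = 10*y (b(y) = (2*y)*5 = 10*y)
f(R) = 1
S = 4 - 8*I (S = 4 - sqrt(-143 - 113)/2 = 4 - 8*I ≈ 4.0 - 8.0*I)
1/(f(13)/b(7) + S) = 1/(1/(10*7) + (4 - 8*I)) = 1/(1/70 + (4 - 8*I)) = 1/(281/70 - 8*I) = 4900*(281/70 + 8*I)/392561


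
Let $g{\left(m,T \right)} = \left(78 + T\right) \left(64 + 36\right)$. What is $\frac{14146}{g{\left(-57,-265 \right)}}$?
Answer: $- \frac{643}{850} \approx -0.75647$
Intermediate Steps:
$g{\left(m,T \right)} = 7800 + 100 T$ ($g{\left(m,T \right)} = \left(78 + T\right) 100 = 7800 + 100 T$)
$\frac{14146}{g{\left(-57,-265 \right)}} = \frac{14146}{7800 + 100 \left(-265\right)} = \frac{14146}{7800 - 26500} = \frac{14146}{-18700} = 14146 \left(- \frac{1}{18700}\right) = - \frac{643}{850}$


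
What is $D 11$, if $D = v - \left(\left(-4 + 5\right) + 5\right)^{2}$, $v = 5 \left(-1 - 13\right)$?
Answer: $-1166$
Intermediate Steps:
$v = -70$ ($v = 5 \left(-14\right) = -70$)
$D = -106$ ($D = -70 - \left(\left(-4 + 5\right) + 5\right)^{2} = -70 - \left(1 + 5\right)^{2} = -70 - 6^{2} = -70 - 36 = -106$)
$D 11 = \left(-106\right) 11 = -1166$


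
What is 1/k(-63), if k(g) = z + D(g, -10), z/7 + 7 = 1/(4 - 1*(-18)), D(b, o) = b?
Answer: -22/2457 ≈ -0.0089540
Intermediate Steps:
z = -1071/22 (z = -49 + 7/(4 - 1*(-18)) = -49 + 7/(4 + 18) = -49 + 7/22 = -1071/22 ≈ -48.682)
k(g) = -1071/22 + g
1/k(-63) = 1/(-1071/22 - 63) = 1/(-2457/22) = -22/2457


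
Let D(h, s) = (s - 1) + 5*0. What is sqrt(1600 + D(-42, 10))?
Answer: sqrt(1609) ≈ 40.112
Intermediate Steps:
D(h, s) = -1 + s (D(h, s) = (-1 + s) + 0 = -1 + s)
sqrt(1600 + D(-42, 10)) = sqrt(1600 + (-1 + 10)) = sqrt(1600 + 9) = sqrt(1609)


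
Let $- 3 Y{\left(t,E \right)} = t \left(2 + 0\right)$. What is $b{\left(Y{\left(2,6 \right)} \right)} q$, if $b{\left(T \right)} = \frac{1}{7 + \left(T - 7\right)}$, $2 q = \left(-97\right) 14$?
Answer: $\frac{2037}{4} \approx 509.25$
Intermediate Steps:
$Y{\left(t,E \right)} = - \frac{2 t}{3}$ ($Y{\left(t,E \right)} = - \frac{t \left(2 + 0\right)}{3} = - \frac{t 2}{3} = - \frac{2 t}{3}$)
$q = -679$ ($q = \frac{\left(-97\right) 14}{2} = \frac{1}{2} \left(-1358\right) = -679$)
$b{\left(T \right)} = \frac{1}{T}$ ($b{\left(T \right)} = \frac{1}{7 + \left(T - 7\right)} = \frac{1}{7 + \left(-7 + T\right)} = \frac{1}{T}$)
$b{\left(Y{\left(2,6 \right)} \right)} q = \frac{1}{\left(- \frac{2}{3}\right) 2} \left(-679\right) = \frac{1}{- \frac{4}{3}} \left(-679\right) = \left(- \frac{3}{4}\right) \left(-679\right) = \frac{2037}{4}$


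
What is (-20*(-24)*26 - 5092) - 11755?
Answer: -4367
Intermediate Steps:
(-20*(-24)*26 - 5092) - 11755 = (480*26 - 5092) - 11755 = (12480 - 5092) - 11755 = 7388 - 11755 = -4367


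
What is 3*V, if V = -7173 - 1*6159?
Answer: -39996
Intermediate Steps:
V = -13332 (V = -7173 - 6159 = -13332)
3*V = 3*(-13332) = -39996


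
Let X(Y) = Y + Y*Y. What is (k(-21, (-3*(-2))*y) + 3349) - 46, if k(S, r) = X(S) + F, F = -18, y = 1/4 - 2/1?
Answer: 3705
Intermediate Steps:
y = -7/4 (y = 1*(¼) - 2*1 = ¼ - 2 = -7/4 ≈ -1.7500)
X(Y) = Y + Y²
k(S, r) = -18 + S*(1 + S) (k(S, r) = S*(1 + S) - 18 = -18 + S*(1 + S))
(k(-21, (-3*(-2))*y) + 3349) - 46 = ((-18 - 21*(1 - 21)) + 3349) - 46 = ((-18 - 21*(-20)) + 3349) - 46 = ((-18 + 420) + 3349) - 46 = (402 + 3349) - 46 = 3751 - 46 = 3705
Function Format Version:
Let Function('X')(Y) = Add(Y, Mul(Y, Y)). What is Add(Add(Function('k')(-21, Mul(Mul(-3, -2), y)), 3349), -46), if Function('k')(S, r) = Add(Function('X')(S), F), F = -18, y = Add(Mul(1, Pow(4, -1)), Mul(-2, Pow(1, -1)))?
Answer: 3705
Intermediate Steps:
y = Rational(-7, 4) (y = Add(Mul(1, Rational(1, 4)), Mul(-2, 1)) = Add(Rational(1, 4), -2) = Rational(-7, 4) ≈ -1.7500)
Function('X')(Y) = Add(Y, Pow(Y, 2))
Function('k')(S, r) = Add(-18, Mul(S, Add(1, S))) (Function('k')(S, r) = Add(Mul(S, Add(1, S)), -18) = Add(-18, Mul(S, Add(1, S))))
Add(Add(Function('k')(-21, Mul(Mul(-3, -2), y)), 3349), -46) = Add(Add(Add(-18, Mul(-21, Add(1, -21))), 3349), -46) = Add(Add(Add(-18, Mul(-21, -20)), 3349), -46) = Add(Add(Add(-18, 420), 3349), -46) = Add(Add(402, 3349), -46) = Add(3751, -46) = 3705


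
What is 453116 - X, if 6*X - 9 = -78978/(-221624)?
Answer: 100421034785/221624 ≈ 4.5311e+5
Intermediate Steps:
X = 345599/221624 (X = 3/2 + (-78978/(-221624))/6 = 3/2 + (-78978*(-1/221624))/6 = 3/2 + (⅙)*(39489/110812) = 3/2 + 13163/221624 = 345599/221624 ≈ 1.5594)
453116 - X = 453116 - 1*345599/221624 = 453116 - 345599/221624 = 100421034785/221624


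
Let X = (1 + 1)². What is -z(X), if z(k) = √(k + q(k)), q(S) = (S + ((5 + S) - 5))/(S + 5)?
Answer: -2*√11/3 ≈ -2.2111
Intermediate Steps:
q(S) = 2*S/(5 + S) (q(S) = (S + S)/(5 + S) = (2*S)/(5 + S) = 2*S/(5 + S))
X = 4 (X = 2² = 4)
z(k) = √(k + 2*k/(5 + k))
-z(X) = -√(4*(7 + 4)/(5 + 4)) = -√(4*11/9) = -√(4*(⅑)*11) = -√(44/9) = -2*√11/3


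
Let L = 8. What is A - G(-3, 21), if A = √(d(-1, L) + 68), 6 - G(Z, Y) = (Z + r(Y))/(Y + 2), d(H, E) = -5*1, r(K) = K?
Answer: -120/23 + 3*√7 ≈ 2.7199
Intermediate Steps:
d(H, E) = -5
G(Z, Y) = 6 - (Y + Z)/(2 + Y) (G(Z, Y) = 6 - (Z + Y)/(Y + 2) = 6 - (Y + Z)/(2 + Y))
A = 3*√7 (A = √(-5 + 68) = √63 = 3*√7 ≈ 7.9373)
A - G(-3, 21) = 3*√7 - (12 - 1*(-3) + 5*21)/(2 + 21) = 3*√7 - (12 + 3 + 105)/23 = 3*√7 - 120/23 = -120/23 + 3*√7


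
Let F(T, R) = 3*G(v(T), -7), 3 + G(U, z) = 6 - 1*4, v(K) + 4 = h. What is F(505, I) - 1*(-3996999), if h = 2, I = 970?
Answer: 3996996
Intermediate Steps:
v(K) = -2 (v(K) = -4 + 2 = -2)
G(U, z) = -1 (G(U, z) = -3 + (6 - 1*4) = -3 + (6 - 4) = -3 + 2 = -1)
F(T, R) = -3 (F(T, R) = 3*(-1) = -3)
F(505, I) - 1*(-3996999) = -3 - 1*(-3996999) = -3 + 3996999 = 3996996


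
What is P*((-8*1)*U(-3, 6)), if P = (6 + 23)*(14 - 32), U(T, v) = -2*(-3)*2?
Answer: 50112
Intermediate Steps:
U(T, v) = 12 (U(T, v) = 6*2 = 12)
P = -522 (P = 29*(-18) = -522)
P*((-8*1)*U(-3, 6)) = -522*(-8*1)*12 = -(-4176)*12 = -522*(-96) = 50112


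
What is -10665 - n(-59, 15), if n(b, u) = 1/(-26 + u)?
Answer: -117314/11 ≈ -10665.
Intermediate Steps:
-10665 - n(-59, 15) = -10665 - 1/(-26 + 15) = -10665 - 1/(-11) = -10665 - 1*(-1/11) = -10665 + 1/11 = -117314/11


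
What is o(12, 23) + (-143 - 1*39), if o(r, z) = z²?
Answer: 347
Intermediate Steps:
o(12, 23) + (-143 - 1*39) = 23² + (-143 - 1*39) = 529 + (-143 - 39) = 529 - 182 = 347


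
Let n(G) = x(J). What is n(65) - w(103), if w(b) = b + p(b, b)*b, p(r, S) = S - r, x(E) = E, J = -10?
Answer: -113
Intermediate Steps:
n(G) = -10
w(b) = b (w(b) = b + (b - b)*b = b + 0*b = b + 0 = b)
n(65) - w(103) = -10 - 1*103 = -10 - 103 = -113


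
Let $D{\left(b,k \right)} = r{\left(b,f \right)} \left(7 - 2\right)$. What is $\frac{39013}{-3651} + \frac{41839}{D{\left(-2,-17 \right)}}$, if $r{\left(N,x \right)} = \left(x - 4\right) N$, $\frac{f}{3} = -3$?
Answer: $\frac{147682499}{474630} \approx 311.15$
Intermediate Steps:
$f = -9$ ($f = 3 \left(-3\right) = -9$)
$r{\left(N,x \right)} = N \left(-4 + x\right)$ ($r{\left(N,x \right)} = \left(-4 + x\right) N = N \left(-4 + x\right)$)
$D{\left(b,k \right)} = - 65 b$ ($D{\left(b,k \right)} = b \left(-4 - 9\right) \left(7 - 2\right) = b \left(-13\right) 5 = - 13 b 5 = - 65 b$)
$\frac{39013}{-3651} + \frac{41839}{D{\left(-2,-17 \right)}} = \frac{39013}{-3651} + \frac{41839}{\left(-65\right) \left(-2\right)} = 39013 \left(- \frac{1}{3651}\right) + \frac{41839}{130} = - \frac{39013}{3651} + 41839 \cdot \frac{1}{130} = - \frac{39013}{3651} + \frac{41839}{130} = \frac{147682499}{474630}$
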